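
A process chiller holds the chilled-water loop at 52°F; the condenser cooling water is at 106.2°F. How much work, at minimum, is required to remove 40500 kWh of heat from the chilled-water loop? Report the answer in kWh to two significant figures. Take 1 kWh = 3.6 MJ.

In absolute terms T_C = 284.26 K and T_H = 314.37 K, so ΔT = 30.11 K.
The reversible limit is COP_R = T_C/ΔT = 9.440, so W_min = Q_C/COP = Q_C·ΔT/T_C.
W_min = 40500 × 30.11/284.26 = 4290 kWh.

4300 kWh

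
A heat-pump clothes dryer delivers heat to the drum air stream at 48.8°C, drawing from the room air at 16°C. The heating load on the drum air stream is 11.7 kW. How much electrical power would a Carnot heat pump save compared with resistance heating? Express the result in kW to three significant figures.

10.5 kW

In absolute terms T_C = 289.15 K and T_H = 321.95 K, so ΔT = 32.80 K.
COP_Carnot = T_H/ΔT = 321.95/32.80 = 9.816.
Resistance heating needs Ẇ_res = Q̇_H = 11.70 kW; the reversible heat pump needs only Ẇ_hp = Q̇_H/COP = 1.192 kW.
Saving = 11.70 − 1.192 = 10.51 kW.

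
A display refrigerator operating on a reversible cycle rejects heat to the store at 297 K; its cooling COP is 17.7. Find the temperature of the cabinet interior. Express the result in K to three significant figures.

For a Carnot refrigerator COP_R = T_C/(T_H − T_C), so T_C = COP·T_H/(1 + COP).
With T_H = 297.00 K, T_C = 17.7 × 297.00/18.70 = 281.12 K.

281 K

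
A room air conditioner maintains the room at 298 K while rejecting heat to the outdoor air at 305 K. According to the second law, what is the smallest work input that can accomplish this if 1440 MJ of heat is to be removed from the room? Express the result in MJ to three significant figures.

The reservoir spacing is ΔT = 305 − 298 = 7.000 K.
The reversible limit is COP_R = T_C/ΔT = 42.57, so W_min = Q_C/COP = Q_C·ΔT/T_C.
W_min = 1440 × 7.000/298.00 = 33.83 MJ.

33.8 MJ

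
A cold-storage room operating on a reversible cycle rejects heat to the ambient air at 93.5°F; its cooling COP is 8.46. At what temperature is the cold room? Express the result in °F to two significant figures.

35 °F

For a Carnot refrigerator COP_R = T_C/(T_H − T_C), so T_C = COP·T_H/(1 + COP).
With T_H = 307.32 K, T_C = 8.46 × 307.32/9.460 = 274.83 K.
Converting, 274.83 K = 35.03°F.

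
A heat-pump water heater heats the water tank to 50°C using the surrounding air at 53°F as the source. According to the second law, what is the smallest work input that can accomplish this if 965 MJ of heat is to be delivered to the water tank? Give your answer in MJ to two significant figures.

In absolute terms T_C = 284.82 K and T_H = 323.15 K, so ΔT = 38.33 K.
The reversible limit is COP_HP = T_H/ΔT = 8.430, so W_min = Q_H/COP = Q_H·ΔT/T_H.
W_min = 965.0 × 38.33/323.15 = 114.5 MJ.

110 MJ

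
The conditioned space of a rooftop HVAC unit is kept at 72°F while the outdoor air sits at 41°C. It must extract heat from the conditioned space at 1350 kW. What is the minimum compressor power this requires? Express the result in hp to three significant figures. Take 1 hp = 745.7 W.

In absolute terms T_C = 295.37 K and T_H = 314.15 K, so ΔT = 18.78 K.
COP_Carnot = T_C/ΔT = 295.37/18.78 = 15.73.
Ẇ_min = Q̇/COP_Carnot = 1350/15.73 = 85.82 kW = 115.1 hp.

115 hp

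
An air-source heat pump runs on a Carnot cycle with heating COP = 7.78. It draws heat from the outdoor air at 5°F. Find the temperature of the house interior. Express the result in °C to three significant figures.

23.1 °C

COP_HP = T_H/(T_H − T_C) rearranges to T_H = COP·T_C/(COP − 1).
With T_C = 258.15 K, T_H = 7.78 × 258.15/6.780 = 296.23 K.
Converting, 296.23 K = 23.08°C.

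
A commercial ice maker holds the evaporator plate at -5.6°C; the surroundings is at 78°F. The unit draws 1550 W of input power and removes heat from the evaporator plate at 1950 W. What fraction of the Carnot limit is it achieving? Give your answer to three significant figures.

0.146

COP_actual = Q̇_C/Ẇ = 1950/1550 = 1.258.
In absolute terms T_C = 267.55 K and T_H = 298.71 K, so ΔT = 31.16 K.
COP_Carnot = T_C/ΔT = 267.55/31.16 = 8.588.
η_II = COP_actual/COP_Carnot = 1.258/8.588 = 0.1465.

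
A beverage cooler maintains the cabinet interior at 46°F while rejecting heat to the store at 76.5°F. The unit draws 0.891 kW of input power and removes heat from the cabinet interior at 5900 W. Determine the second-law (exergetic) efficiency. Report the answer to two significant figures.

0.40

Converting, Q̇_C = 5900 W = 5.900 kW, so COP_actual = Q̇_C/Ẇ = 5.900/0.8910 = 6.622.
In absolute terms T_C = 280.93 K and T_H = 297.87 K, so ΔT = 16.94 K.
COP_Carnot = T_C/ΔT = 280.93/16.94 = 16.58.
η_II = COP_actual/COP_Carnot = 6.622/16.58 = 0.3994.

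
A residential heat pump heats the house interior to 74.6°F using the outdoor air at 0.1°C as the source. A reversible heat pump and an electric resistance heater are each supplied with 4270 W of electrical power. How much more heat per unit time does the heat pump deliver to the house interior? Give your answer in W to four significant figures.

49510 W

In absolute terms T_C = 273.25 K and T_H = 296.82 K, so ΔT = 23.57 K.
COP_Carnot = T_H/ΔT = 296.82/23.57 = 12.59.
The heat pump delivers Q̇_H = COP × Ẇ = 53780 W; the resistance heater delivers Ẇ = 4270 W.
Extra = (COP − 1)·Ẇ = 49510 W.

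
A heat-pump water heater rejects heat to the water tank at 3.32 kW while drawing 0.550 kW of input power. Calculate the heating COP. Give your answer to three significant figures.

6.04

The first law gives Q̇_H = Q̇_C + Ẇ, so the three rates are Q̇_C = 2.770, Q̇_H = 3.320, Ẇ = 0.5500 kW.
COP_HP = Q̇_H/Ẇ = 3.320/0.5500 = 6.036.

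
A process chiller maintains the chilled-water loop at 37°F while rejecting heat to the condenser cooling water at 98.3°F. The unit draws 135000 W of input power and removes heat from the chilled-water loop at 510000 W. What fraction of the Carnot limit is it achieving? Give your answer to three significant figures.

0.466

COP_actual = Q̇_C/Ẇ = 510000/135000 = 3.778.
In absolute terms T_C = 275.93 K and T_H = 309.98 K, so ΔT = 34.06 K.
COP_Carnot = T_C/ΔT = 275.93/34.06 = 8.102.
η_II = COP_actual/COP_Carnot = 3.778/8.102 = 0.4663.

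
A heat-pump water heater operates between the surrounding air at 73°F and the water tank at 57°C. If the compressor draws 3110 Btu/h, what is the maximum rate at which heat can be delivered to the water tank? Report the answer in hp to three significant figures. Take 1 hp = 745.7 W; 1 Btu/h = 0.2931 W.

In absolute terms T_C = 295.93 K and T_H = 330.15 K, so ΔT = 34.22 K.
COP_Carnot = T_H/ΔT = 330.15/34.22 = 9.647.
Q̇_max = COP_Carnot × Ẇ = 9.647 × 3110 Btu/h = 30000 Btu/h = 11.79 hp.

11.8 hp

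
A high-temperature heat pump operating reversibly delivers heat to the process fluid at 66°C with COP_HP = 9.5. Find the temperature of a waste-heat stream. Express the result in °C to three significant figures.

30.3 °C

COP_HP = T_H/(T_H − T_C) gives T_H − T_C = T_H/COP.
With T_H = 339.15 K, T_C = 339.15 × (1 − 1/9.5) = 303.45 K.
Converting, 303.45 K = 30.30°C.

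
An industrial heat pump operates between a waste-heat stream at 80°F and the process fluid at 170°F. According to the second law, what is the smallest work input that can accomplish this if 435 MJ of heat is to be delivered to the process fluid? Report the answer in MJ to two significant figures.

In absolute terms T_C = 299.82 K and T_H = 349.82 K, so ΔT = 50.00 K.
The reversible limit is COP_HP = T_H/ΔT = 6.996, so W_min = Q_H/COP = Q_H·ΔT/T_H.
W_min = 435.0 × 50.00/349.82 = 62.18 MJ.

62 MJ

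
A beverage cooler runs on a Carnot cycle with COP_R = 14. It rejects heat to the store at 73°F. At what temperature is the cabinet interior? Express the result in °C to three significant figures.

For a Carnot refrigerator COP_R = T_C/(T_H − T_C), so T_C = COP·T_H/(1 + COP).
With T_H = 295.93 K, T_C = 14 × 295.93/15.00 = 276.20 K.
Converting, 276.20 K = 3.05°C.

3.05 °C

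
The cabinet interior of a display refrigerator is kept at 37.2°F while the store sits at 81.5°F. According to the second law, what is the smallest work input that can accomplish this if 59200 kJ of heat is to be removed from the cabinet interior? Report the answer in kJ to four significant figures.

In absolute terms T_C = 276.04 K and T_H = 300.65 K, so ΔT = 24.61 K.
The reversible limit is COP_R = T_C/ΔT = 11.22, so W_min = Q_C/COP = Q_C·ΔT/T_C.
W_min = 59200 × 24.61/276.04 = 5278 kJ.

5278 kJ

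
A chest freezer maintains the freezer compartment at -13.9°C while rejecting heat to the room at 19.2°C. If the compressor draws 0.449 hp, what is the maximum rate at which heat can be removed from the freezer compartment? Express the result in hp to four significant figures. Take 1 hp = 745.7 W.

3.517 hp

In absolute terms T_C = 259.25 K and T_H = 292.35 K, so ΔT = 33.10 K.
COP_Carnot = T_C/ΔT = 259.25/33.10 = 7.832.
Q̇_max = COP_Carnot × Ẇ = 7.832 × 0.4490 hp = 3.517 hp.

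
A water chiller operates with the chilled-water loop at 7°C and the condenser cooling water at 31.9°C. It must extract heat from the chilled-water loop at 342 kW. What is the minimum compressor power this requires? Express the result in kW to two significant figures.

30 kW

In absolute terms T_C = 280.15 K and T_H = 305.05 K, so ΔT = 24.90 K.
COP_Carnot = T_C/ΔT = 280.15/24.90 = 11.25.
Ẇ_min = Q̇/COP_Carnot = 342.0/11.25 = 30.40 kW.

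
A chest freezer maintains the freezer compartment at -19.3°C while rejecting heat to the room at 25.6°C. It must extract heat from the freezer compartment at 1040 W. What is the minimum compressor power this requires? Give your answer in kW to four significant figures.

In absolute terms T_C = 253.85 K and T_H = 298.75 K, so ΔT = 44.90 K.
COP_Carnot = T_C/ΔT = 253.85/44.90 = 5.654.
Ẇ_min = Q̇/COP_Carnot = 1040/5.654 = 184.0 W = 0.1840 kW.

0.1840 kW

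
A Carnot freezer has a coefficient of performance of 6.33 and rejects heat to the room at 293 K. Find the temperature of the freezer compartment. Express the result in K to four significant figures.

For a Carnot refrigerator COP_R = T_C/(T_H − T_C), so T_C = COP·T_H/(1 + COP).
With T_H = 293.00 K, T_C = 6.33 × 293.00/7.330 = 253.03 K.

253.0 K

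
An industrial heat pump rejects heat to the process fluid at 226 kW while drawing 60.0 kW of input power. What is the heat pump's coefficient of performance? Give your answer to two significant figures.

The first law gives Q̇_H = Q̇_C + Ẇ, so the three rates are Q̇_C = 166.0, Q̇_H = 226.0, Ẇ = 60.00 kW.
COP_HP = Q̇_H/Ẇ = 226.0/60.00 = 3.767.

3.8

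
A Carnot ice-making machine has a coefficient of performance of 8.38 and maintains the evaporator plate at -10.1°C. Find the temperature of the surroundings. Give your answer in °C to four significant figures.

COP_R = T_C/(T_H − T_C) gives T_H − T_C = T_C/COP.
With T_C = 263.05 K, T_H = 263.05 × (1 + 1/8.38) = 294.44 K.
Converting, 294.44 K = 21.29°C.

21.29 °C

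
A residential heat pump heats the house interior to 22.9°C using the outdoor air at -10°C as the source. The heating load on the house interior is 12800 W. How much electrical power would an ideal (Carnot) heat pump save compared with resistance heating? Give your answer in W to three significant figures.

In absolute terms T_C = 263.15 K and T_H = 296.05 K, so ΔT = 32.90 K.
COP_Carnot = T_H/ΔT = 296.05/32.90 = 8.998.
Resistance heating needs Ẇ_res = Q̇_H = 12800 W; the reversible heat pump needs only Ẇ_hp = Q̇_H/COP = 1422 W.
Saving = 12800 − 1422 = 11380 W.

11400 W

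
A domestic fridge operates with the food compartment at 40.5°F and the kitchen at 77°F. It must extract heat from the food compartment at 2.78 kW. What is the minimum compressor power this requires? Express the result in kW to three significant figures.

In absolute terms T_C = 277.87 K and T_H = 298.15 K, so ΔT = 20.28 K.
COP_Carnot = T_C/ΔT = 277.87/20.28 = 13.70.
Ẇ_min = Q̇/COP_Carnot = 2.780/13.70 = 0.2029 kW.

0.203 kW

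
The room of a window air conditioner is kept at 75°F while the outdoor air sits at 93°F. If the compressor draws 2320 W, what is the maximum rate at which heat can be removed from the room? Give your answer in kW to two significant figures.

In absolute terms T_C = 297.04 K and T_H = 307.04 K, so ΔT = 10.00 K.
COP_Carnot = T_C/ΔT = 297.04/10.00 = 29.70.
Q̇_max = COP_Carnot × Ẇ = 29.70 × 2320 W = 68910 W = 68.91 kW.

69 kW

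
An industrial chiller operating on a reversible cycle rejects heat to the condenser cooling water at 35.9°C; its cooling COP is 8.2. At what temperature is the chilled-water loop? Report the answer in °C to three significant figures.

For a Carnot refrigerator COP_R = T_C/(T_H − T_C), so T_C = COP·T_H/(1 + COP).
With T_H = 309.05 K, T_C = 8.2 × 309.05/9.200 = 275.46 K.
Converting, 275.46 K = 2.31°C.

2.31 °C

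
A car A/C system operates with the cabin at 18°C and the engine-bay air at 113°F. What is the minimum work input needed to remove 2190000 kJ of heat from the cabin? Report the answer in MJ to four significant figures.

203.1 MJ

In absolute terms T_C = 291.15 K and T_H = 318.15 K, so ΔT = 27.00 K.
The reversible limit is COP_R = T_C/ΔT = 10.78, so W_min = Q_C/COP = Q_C·ΔT/T_C.
W_min = 2190000 × 27.00/291.15 = 203100 kJ = 203.1 MJ.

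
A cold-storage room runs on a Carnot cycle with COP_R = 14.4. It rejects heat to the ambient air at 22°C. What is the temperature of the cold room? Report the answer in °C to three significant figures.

For a Carnot refrigerator COP_R = T_C/(T_H − T_C), so T_C = COP·T_H/(1 + COP).
With T_H = 295.15 K, T_C = 14.4 × 295.15/15.40 = 275.98 K.
Converting, 275.98 K = 2.83°C.

2.83 °C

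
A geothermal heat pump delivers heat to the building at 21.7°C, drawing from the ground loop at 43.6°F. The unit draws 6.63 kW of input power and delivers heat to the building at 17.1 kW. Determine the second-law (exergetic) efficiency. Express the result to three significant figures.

0.133

COP_actual = Q̇_H/Ẇ = 17.10/6.630 = 2.579.
In absolute terms T_C = 279.59 K and T_H = 294.85 K, so ΔT = 15.26 K.
COP_Carnot = T_H/ΔT = 294.85/15.26 = 19.33.
η_II = COP_actual/COP_Carnot = 2.579/19.33 = 0.1334.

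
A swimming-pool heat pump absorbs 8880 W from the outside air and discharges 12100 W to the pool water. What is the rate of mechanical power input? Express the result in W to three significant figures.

3220 W

For a cyclic device the first law requires Q̇_H = Q̇_C + Ẇ.
Ẇ = Q̇_H − Q̇_C = 3220 W.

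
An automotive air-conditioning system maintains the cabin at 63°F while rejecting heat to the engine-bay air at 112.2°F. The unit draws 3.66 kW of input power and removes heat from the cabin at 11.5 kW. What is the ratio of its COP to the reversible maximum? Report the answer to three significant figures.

0.296

COP_actual = Q̇_C/Ẇ = 11.50/3.660 = 3.142.
In absolute terms T_C = 290.37 K and T_H = 317.71 K, so ΔT = 27.33 K.
COP_Carnot = T_C/ΔT = 290.37/27.33 = 10.62.
η_II = COP_actual/COP_Carnot = 3.142/10.62 = 0.2958.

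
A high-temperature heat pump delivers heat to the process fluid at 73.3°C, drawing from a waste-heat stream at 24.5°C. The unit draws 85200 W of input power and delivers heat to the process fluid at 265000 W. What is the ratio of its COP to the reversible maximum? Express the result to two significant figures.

COP_actual = Q̇_H/Ẇ = 265000/85200 = 3.110.
In absolute terms T_C = 297.65 K and T_H = 346.45 K, so ΔT = 48.80 K.
COP_Carnot = T_H/ΔT = 346.45/48.80 = 7.099.
η_II = COP_actual/COP_Carnot = 3.110/7.099 = 0.4381.

0.44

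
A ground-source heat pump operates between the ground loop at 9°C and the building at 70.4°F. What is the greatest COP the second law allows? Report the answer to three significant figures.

23.9

In absolute terms T_C = 282.15 K and T_H = 294.48 K, so ΔT = 12.33 K.
For a reversible cycle, COP_Carnot = T_H/ΔT = 294.48/12.33 = 23.88.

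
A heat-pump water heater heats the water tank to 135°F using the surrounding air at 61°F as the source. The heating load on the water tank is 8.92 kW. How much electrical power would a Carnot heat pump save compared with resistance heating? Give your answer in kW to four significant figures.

7.810 kW

In absolute terms T_C = 289.26 K and T_H = 330.37 K, so ΔT = 41.11 K.
COP_Carnot = T_H/ΔT = 330.37/41.11 = 8.036.
Resistance heating needs Ẇ_res = Q̇_H = 8.920 kW; the reversible heat pump needs only Ẇ_hp = Q̇_H/COP = 1.110 kW.
Saving = 8.920 − 1.110 = 7.810 kW.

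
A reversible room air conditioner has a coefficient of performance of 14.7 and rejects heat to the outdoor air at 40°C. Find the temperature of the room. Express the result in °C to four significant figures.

20.05 °C

For a Carnot refrigerator COP_R = T_C/(T_H − T_C), so T_C = COP·T_H/(1 + COP).
With T_H = 313.15 K, T_C = 14.7 × 313.15/15.70 = 293.20 K.
Converting, 293.20 K = 20.05°C.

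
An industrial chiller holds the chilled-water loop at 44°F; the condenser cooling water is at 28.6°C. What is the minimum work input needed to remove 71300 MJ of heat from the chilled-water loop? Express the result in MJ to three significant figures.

5590 MJ

In absolute terms T_C = 279.82 K and T_H = 301.75 K, so ΔT = 21.93 K.
The reversible limit is COP_R = T_C/ΔT = 12.76, so W_min = Q_C/COP = Q_C·ΔT/T_C.
W_min = 71300 × 21.93/279.82 = 5589 MJ.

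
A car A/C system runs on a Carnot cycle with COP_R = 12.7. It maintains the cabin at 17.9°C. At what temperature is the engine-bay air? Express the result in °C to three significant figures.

COP_R = T_C/(T_H − T_C) gives T_H − T_C = T_C/COP.
With T_C = 291.05 K, T_H = 291.05 × (1 + 1/12.7) = 313.97 K.
Converting, 313.97 K = 40.82°C.

40.8 °C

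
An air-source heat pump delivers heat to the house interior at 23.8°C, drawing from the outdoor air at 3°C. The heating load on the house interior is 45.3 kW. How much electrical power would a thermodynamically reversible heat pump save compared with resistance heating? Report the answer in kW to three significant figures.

42.1 kW

In absolute terms T_C = 276.15 K and T_H = 296.95 K, so ΔT = 20.80 K.
COP_Carnot = T_H/ΔT = 296.95/20.80 = 14.28.
Resistance heating needs Ẇ_res = Q̇_H = 45.30 kW; the reversible heat pump needs only Ẇ_hp = Q̇_H/COP = 3.173 kW.
Saving = 45.30 − 3.173 = 42.13 kW.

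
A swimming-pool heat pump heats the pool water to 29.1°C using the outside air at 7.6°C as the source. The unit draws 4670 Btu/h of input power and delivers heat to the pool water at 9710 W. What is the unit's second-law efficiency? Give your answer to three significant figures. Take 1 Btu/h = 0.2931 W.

Converting, Q̇_H = 9710 W = 33130 Btu/h, so COP_actual = Q̇_H/Ẇ = 33130/4670 = 7.094.
In absolute terms T_C = 280.75 K and T_H = 302.25 K, so ΔT = 21.50 K.
COP_Carnot = T_H/ΔT = 302.25/21.50 = 14.06.
η_II = COP_actual/COP_Carnot = 7.094/14.06 = 0.5046.

0.505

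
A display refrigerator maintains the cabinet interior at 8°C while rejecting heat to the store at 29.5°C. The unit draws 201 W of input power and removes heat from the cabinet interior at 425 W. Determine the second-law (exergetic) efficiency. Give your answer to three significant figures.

0.162

COP_actual = Q̇_C/Ẇ = 425.0/201.0 = 2.114.
In absolute terms T_C = 281.15 K and T_H = 302.65 K, so ΔT = 21.50 K.
COP_Carnot = T_C/ΔT = 281.15/21.50 = 13.08.
η_II = COP_actual/COP_Carnot = 2.114/13.08 = 0.1617.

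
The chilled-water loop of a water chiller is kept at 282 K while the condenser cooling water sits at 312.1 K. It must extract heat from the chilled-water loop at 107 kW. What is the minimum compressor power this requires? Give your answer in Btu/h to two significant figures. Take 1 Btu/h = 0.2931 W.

39000 Btu/h

The reservoir spacing is ΔT = 312.1 − 282 = 30.10 K.
COP_Carnot = T_C/ΔT = 282.00/30.10 = 9.369.
Ẇ_min = Q̇/COP_Carnot = 107.0/9.369 = 11.42 kW = 38970 Btu/h.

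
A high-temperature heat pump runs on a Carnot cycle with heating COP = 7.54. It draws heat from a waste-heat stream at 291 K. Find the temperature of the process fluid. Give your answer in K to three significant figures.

335 K

COP_HP = T_H/(T_H − T_C) rearranges to T_H = COP·T_C/(COP − 1).
With T_C = 291.00 K, T_H = 7.54 × 291.00/6.540 = 335.50 K.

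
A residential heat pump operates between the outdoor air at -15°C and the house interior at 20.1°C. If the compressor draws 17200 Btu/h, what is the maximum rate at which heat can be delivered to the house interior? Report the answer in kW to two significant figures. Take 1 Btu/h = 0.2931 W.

42 kW

In absolute terms T_C = 258.15 K and T_H = 293.25 K, so ΔT = 35.10 K.
COP_Carnot = T_H/ΔT = 293.25/35.10 = 8.355.
Q̇_max = COP_Carnot × Ẇ = 8.355 × 17200 Btu/h = 143700 Btu/h = 42.12 kW.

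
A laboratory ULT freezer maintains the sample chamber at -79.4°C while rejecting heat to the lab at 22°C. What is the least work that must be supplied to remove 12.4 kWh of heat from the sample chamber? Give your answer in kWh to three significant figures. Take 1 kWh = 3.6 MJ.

6.49 kWh

In absolute terms T_C = 193.75 K and T_H = 295.15 K, so ΔT = 101.4 K.
The reversible limit is COP_R = T_C/ΔT = 1.911, so W_min = Q_C/COP = Q_C·ΔT/T_C.
W_min = 12.40 × 101.4/193.75 = 6.490 kWh.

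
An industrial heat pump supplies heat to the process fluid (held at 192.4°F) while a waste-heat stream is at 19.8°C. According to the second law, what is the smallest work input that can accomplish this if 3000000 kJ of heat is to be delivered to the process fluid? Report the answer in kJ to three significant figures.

In absolute terms T_C = 292.95 K and T_H = 362.26 K, so ΔT = 69.31 K.
The reversible limit is COP_HP = T_H/ΔT = 5.227, so W_min = Q_H/COP = Q_H·ΔT/T_H.
W_min = 3000000 × 69.31/362.26 = 574000 kJ.

574000 kJ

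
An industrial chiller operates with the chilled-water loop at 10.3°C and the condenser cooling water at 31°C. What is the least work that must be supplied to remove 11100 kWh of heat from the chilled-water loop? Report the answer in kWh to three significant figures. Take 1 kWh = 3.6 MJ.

811 kWh

In absolute terms T_C = 283.45 K and T_H = 304.15 K, so ΔT = 20.70 K.
The reversible limit is COP_R = T_C/ΔT = 13.69, so W_min = Q_C/COP = Q_C·ΔT/T_C.
W_min = 11100 × 20.70/283.45 = 810.6 kWh.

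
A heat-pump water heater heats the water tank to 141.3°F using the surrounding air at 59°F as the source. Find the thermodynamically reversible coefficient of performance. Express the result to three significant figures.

In absolute terms T_C = 288.15 K and T_H = 333.87 K, so ΔT = 45.72 K.
For a reversible cycle, COP_Carnot = T_H/ΔT = 333.87/45.72 = 7.302.

7.30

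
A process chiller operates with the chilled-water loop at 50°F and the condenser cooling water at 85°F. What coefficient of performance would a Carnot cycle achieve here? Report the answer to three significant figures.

14.6

In absolute terms T_C = 283.15 K and T_H = 302.59 K, so ΔT = 19.44 K.
For a reversible cycle, COP_Carnot = T_C/ΔT = 283.15/19.44 = 14.56.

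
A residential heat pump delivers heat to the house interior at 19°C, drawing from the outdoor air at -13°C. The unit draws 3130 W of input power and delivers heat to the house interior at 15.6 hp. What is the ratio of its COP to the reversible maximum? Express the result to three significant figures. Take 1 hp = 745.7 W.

0.407

Converting, Q̇_H = 15.60 hp = 11630 W, so COP_actual = Q̇_H/Ẇ = 11630/3130 = 3.717.
In absolute terms T_C = 260.15 K and T_H = 292.15 K, so ΔT = 32.00 K.
COP_Carnot = T_H/ΔT = 292.15/32.00 = 9.130.
η_II = COP_actual/COP_Carnot = 3.717/9.130 = 0.4071.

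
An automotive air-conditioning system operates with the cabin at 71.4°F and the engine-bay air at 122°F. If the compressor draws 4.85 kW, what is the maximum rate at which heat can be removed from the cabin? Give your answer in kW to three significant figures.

50.9 kW

In absolute terms T_C = 295.04 K and T_H = 323.15 K, so ΔT = 28.11 K.
COP_Carnot = T_C/ΔT = 295.04/28.11 = 10.50.
Q̇_max = COP_Carnot × Ẇ = 10.50 × 4.850 kW = 50.90 kW.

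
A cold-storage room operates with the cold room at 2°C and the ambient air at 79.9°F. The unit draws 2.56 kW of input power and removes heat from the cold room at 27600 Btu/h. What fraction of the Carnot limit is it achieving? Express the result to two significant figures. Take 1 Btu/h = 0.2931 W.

Converting, Q̇_C = 27600 Btu/h = 8.090 kW, so COP_actual = Q̇_C/Ẇ = 8.090/2.560 = 3.160.
In absolute terms T_C = 275.15 K and T_H = 299.76 K, so ΔT = 24.61 K.
COP_Carnot = T_C/ΔT = 275.15/24.61 = 11.18.
η_II = COP_actual/COP_Carnot = 3.160/11.18 = 0.2826.

0.28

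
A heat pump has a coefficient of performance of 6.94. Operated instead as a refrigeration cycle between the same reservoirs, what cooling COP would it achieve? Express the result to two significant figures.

5.9

Since Q_H = Q_C + W for any cycle, COP_R = Q_C/W = Q_H/W − 1.
COP_R = 6.94 − 1 = 5.94.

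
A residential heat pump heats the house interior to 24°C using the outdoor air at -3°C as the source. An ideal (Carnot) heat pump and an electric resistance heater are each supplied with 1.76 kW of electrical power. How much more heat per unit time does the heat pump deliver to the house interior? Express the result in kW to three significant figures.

17.6 kW

In absolute terms T_C = 270.15 K and T_H = 297.15 K, so ΔT = 27.00 K.
COP_Carnot = T_H/ΔT = 297.15/27.00 = 11.01.
The heat pump delivers Q̇_H = COP × Ẇ = 19.37 kW; the resistance heater delivers Ẇ = 1.760 kW.
Extra = (COP − 1)·Ẇ = 17.61 kW.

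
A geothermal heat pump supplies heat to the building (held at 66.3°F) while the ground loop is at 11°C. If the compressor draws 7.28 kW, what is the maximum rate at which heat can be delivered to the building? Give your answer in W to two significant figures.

260000 W

In absolute terms T_C = 284.15 K and T_H = 292.21 K, so ΔT = 8.056 K.
COP_Carnot = T_H/ΔT = 292.21/8.056 = 36.27.
Q̇_max = COP_Carnot × Ẇ = 36.27 × 7.280 kW = 264.1 kW = 264100 W.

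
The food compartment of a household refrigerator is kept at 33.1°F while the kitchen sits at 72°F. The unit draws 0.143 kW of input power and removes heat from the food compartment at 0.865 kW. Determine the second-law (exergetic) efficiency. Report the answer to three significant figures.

0.478

COP_actual = Q̇_C/Ẇ = 0.8650/0.1430 = 6.049.
In absolute terms T_C = 273.76 K and T_H = 295.37 K, so ΔT = 21.61 K.
COP_Carnot = T_C/ΔT = 273.76/21.61 = 12.67.
η_II = COP_actual/COP_Carnot = 6.049/12.67 = 0.4775.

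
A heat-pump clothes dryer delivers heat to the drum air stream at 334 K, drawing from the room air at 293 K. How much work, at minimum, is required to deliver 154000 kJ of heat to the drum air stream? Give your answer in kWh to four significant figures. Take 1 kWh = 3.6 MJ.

5.251 kWh

The reservoir spacing is ΔT = 334 − 293 = 41.00 K.
The reversible limit is COP_HP = T_H/ΔT = 8.146, so W_min = Q_H/COP = Q_H·ΔT/T_H.
W_min = 154000 × 41.00/334.00 = 18900 kJ = 5.251 kWh.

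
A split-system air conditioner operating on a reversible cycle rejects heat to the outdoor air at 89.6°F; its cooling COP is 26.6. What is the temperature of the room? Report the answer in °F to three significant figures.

For a Carnot refrigerator COP_R = T_C/(T_H − T_C), so T_C = COP·T_H/(1 + COP).
With T_H = 305.15 K, T_C = 26.6 × 305.15/27.60 = 294.09 K.
Converting, 294.09 K = 69.70°F.

69.7 °F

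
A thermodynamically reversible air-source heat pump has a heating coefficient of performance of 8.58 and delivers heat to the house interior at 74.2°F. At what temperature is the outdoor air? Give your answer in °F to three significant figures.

COP_HP = T_H/(T_H − T_C) gives T_H − T_C = T_H/COP.
With T_H = 296.59 K, T_C = 296.59 × (1 − 1/8.58) = 262.03 K.
Converting, 262.03 K = 11.98°F.

12.0 °F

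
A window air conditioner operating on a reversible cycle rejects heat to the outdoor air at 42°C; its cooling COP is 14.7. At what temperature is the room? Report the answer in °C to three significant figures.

21.9 °C

For a Carnot refrigerator COP_R = T_C/(T_H − T_C), so T_C = COP·T_H/(1 + COP).
With T_H = 315.15 K, T_C = 14.7 × 315.15/15.70 = 295.08 K.
Converting, 295.08 K = 21.93°C.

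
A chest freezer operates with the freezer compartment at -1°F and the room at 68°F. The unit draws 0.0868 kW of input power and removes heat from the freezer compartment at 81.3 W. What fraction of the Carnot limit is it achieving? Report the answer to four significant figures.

Converting, Q̇_C = 81.30 W = 0.08130 kW, so COP_actual = Q̇_C/Ẇ = 0.08130/0.08680 = 0.9366.
In absolute terms T_C = 254.82 K and T_H = 293.15 K, so ΔT = 38.33 K.
COP_Carnot = T_C/ΔT = 254.82/38.33 = 6.647.
η_II = COP_actual/COP_Carnot = 0.9366/6.647 = 0.1409.

0.1409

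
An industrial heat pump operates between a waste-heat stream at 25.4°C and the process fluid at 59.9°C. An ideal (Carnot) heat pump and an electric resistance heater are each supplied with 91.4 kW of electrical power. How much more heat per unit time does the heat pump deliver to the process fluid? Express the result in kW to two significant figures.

790 kW

In absolute terms T_C = 298.55 K and T_H = 333.05 K, so ΔT = 34.50 K.
COP_Carnot = T_H/ΔT = 333.05/34.50 = 9.654.
The heat pump delivers Q̇_H = COP × Ẇ = 882.3 kW; the resistance heater delivers Ẇ = 91.40 kW.
Extra = (COP − 1)·Ẇ = 790.9 kW.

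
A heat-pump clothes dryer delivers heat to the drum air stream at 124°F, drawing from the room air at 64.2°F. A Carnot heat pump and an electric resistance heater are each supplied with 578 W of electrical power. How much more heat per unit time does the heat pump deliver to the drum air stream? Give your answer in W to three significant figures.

5060 W

In absolute terms T_C = 291.04 K and T_H = 324.26 K, so ΔT = 33.22 K.
COP_Carnot = T_H/ΔT = 324.26/33.22 = 9.760.
The heat pump delivers Q̇_H = COP × Ẇ = 5641 W; the resistance heater delivers Ẇ = 578.0 W.
Extra = (COP − 1)·Ẇ = 5063 W.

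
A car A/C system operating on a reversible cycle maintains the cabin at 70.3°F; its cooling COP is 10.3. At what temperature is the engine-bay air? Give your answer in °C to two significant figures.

COP_R = T_C/(T_H − T_C) gives T_H − T_C = T_C/COP.
With T_C = 294.43 K, T_H = 294.43 × (1 + 1/10.3) = 323.01 K.
Converting, 323.01 K = 49.86°C.

50 °C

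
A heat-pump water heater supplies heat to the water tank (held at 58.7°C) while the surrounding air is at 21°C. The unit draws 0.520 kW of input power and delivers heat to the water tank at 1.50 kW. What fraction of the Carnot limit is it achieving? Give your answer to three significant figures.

0.328

COP_actual = Q̇_H/Ẇ = 1.500/0.5200 = 2.885.
In absolute terms T_C = 294.15 K and T_H = 331.85 K, so ΔT = 37.70 K.
COP_Carnot = T_H/ΔT = 331.85/37.70 = 8.802.
η_II = COP_actual/COP_Carnot = 2.885/8.802 = 0.3277.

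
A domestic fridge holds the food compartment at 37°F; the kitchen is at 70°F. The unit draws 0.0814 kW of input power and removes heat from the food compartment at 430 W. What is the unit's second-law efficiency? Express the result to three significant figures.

Converting, Q̇_C = 430.0 W = 0.4300 kW, so COP_actual = Q̇_C/Ẇ = 0.4300/0.08140 = 5.283.
In absolute terms T_C = 275.93 K and T_H = 294.26 K, so ΔT = 18.33 K.
COP_Carnot = T_C/ΔT = 275.93/18.33 = 15.05.
η_II = COP_actual/COP_Carnot = 5.283/15.05 = 0.3510.

0.351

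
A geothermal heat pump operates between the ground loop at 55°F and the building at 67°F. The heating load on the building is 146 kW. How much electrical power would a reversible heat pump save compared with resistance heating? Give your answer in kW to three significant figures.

143 kW

In absolute terms T_C = 285.93 K and T_H = 292.59 K, so ΔT = 6.667 K.
COP_Carnot = T_H/ΔT = 292.59/6.667 = 43.89.
Resistance heating needs Ẇ_res = Q̇_H = 146.0 kW; the reversible heat pump needs only Ẇ_hp = Q̇_H/COP = 3.327 kW.
Saving = 146.0 − 3.327 = 142.7 kW.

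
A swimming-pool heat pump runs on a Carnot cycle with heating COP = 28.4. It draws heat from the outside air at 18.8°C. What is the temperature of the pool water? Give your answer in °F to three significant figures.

85.0 °F

COP_HP = T_H/(T_H − T_C) rearranges to T_H = COP·T_C/(COP − 1).
With T_C = 291.95 K, T_H = 28.4 × 291.95/27.40 = 302.61 K.
Converting, 302.61 K = 85.02°F.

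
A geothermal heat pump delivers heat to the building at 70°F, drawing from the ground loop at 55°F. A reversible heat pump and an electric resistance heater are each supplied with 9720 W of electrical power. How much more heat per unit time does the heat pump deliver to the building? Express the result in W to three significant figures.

In absolute terms T_C = 285.93 K and T_H = 294.26 K, so ΔT = 8.333 K.
COP_Carnot = T_H/ΔT = 294.26/8.333 = 35.31.
The heat pump delivers Q̇_H = COP × Ẇ = 343200 W; the resistance heater delivers Ẇ = 9720 W.
Extra = (COP − 1)·Ẇ = 333500 W.

334000 W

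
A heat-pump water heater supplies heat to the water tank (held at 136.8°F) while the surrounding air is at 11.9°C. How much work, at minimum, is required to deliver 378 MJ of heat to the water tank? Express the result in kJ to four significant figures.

In absolute terms T_C = 285.05 K and T_H = 331.37 K, so ΔT = 46.32 K.
The reversible limit is COP_HP = T_H/ΔT = 7.154, so W_min = Q_H/COP = Q_H·ΔT/T_H.
W_min = 378.0 × 46.32/331.37 = 52.84 MJ = 52840 kJ.

52840 kJ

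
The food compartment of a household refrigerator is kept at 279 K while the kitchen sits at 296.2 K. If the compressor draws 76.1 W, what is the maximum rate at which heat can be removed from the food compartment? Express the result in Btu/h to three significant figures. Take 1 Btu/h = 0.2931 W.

The reservoir spacing is ΔT = 296.2 − 279 = 17.20 K.
COP_Carnot = T_C/ΔT = 279.00/17.20 = 16.22.
Q̇_max = COP_Carnot × Ẇ = 16.22 × 76.10 W = 1234 W = 4212 Btu/h.

4210 Btu/h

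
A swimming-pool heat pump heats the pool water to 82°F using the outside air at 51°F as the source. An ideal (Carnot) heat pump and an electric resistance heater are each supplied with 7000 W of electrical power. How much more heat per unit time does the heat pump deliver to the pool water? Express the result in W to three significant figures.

In absolute terms T_C = 283.71 K and T_H = 300.93 K, so ΔT = 17.22 K.
COP_Carnot = T_H/ΔT = 300.93/17.22 = 17.47.
The heat pump delivers Q̇_H = COP × Ẇ = 122300 W; the resistance heater delivers Ẇ = 7000 W.
Extra = (COP − 1)·Ẇ = 115300 W.

115000 W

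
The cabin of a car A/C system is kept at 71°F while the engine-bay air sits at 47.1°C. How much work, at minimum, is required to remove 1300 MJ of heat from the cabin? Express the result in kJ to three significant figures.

112000 kJ

In absolute terms T_C = 294.82 K and T_H = 320.25 K, so ΔT = 25.43 K.
The reversible limit is COP_R = T_C/ΔT = 11.59, so W_min = Q_C/COP = Q_C·ΔT/T_C.
W_min = 1300 × 25.43/294.82 = 112.1 MJ = 112100 kJ.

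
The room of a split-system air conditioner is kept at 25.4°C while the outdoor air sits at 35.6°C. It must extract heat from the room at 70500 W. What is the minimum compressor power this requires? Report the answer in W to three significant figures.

In absolute terms T_C = 298.55 K and T_H = 308.75 K, so ΔT = 10.20 K.
COP_Carnot = T_C/ΔT = 298.55/10.20 = 29.27.
Ẇ_min = Q̇/COP_Carnot = 70500/29.27 = 2409 W.

2410 W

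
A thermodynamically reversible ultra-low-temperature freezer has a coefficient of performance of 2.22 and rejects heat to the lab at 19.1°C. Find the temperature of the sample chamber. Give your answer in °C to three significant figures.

-71.7 °C

For a Carnot refrigerator COP_R = T_C/(T_H − T_C), so T_C = COP·T_H/(1 + COP).
With T_H = 292.25 K, T_C = 2.22 × 292.25/3.220 = 201.49 K.
Converting, 201.49 K = -71.66°C.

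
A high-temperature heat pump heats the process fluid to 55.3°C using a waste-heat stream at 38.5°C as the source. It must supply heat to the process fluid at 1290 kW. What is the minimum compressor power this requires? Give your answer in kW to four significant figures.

65.98 kW

In absolute terms T_C = 311.65 K and T_H = 328.45 K, so ΔT = 16.80 K.
COP_Carnot = T_H/ΔT = 328.45/16.80 = 19.55.
Ẇ_min = Q̇/COP_Carnot = 1290/19.55 = 65.98 kW.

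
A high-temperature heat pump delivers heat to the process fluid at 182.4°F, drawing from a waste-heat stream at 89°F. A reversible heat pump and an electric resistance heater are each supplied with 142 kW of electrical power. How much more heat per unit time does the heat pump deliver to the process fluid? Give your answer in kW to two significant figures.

830 kW

In absolute terms T_C = 304.82 K and T_H = 356.71 K, so ΔT = 51.89 K.
COP_Carnot = T_H/ΔT = 356.71/51.89 = 6.874.
The heat pump delivers Q̇_H = COP × Ẇ = 976.2 kW; the resistance heater delivers Ẇ = 142.0 kW.
Extra = (COP − 1)·Ẇ = 834.2 kW.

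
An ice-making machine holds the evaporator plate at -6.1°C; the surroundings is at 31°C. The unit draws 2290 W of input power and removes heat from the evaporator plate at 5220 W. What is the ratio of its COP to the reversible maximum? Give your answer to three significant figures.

COP_actual = Q̇_C/Ẇ = 5220/2290 = 2.279.
In absolute terms T_C = 267.05 K and T_H = 304.15 K, so ΔT = 37.10 K.
COP_Carnot = T_C/ΔT = 267.05/37.10 = 7.198.
η_II = COP_actual/COP_Carnot = 2.279/7.198 = 0.3167.

0.317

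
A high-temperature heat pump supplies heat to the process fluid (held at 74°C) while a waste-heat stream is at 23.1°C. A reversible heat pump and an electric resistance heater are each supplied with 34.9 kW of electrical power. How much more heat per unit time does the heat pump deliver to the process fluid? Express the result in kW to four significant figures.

203.1 kW

In absolute terms T_C = 296.25 K and T_H = 347.15 K, so ΔT = 50.90 K.
COP_Carnot = T_H/ΔT = 347.15/50.90 = 6.820.
The heat pump delivers Q̇_H = COP × Ẇ = 238.0 kW; the resistance heater delivers Ẇ = 34.90 kW.
Extra = (COP − 1)·Ẇ = 203.1 kW.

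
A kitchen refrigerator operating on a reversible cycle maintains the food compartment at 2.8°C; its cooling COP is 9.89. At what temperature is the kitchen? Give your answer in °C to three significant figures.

COP_R = T_C/(T_H − T_C) gives T_H − T_C = T_C/COP.
With T_C = 275.95 K, T_H = 275.95 × (1 + 1/9.89) = 303.85 K.
Converting, 303.85 K = 30.70°C.

30.7 °C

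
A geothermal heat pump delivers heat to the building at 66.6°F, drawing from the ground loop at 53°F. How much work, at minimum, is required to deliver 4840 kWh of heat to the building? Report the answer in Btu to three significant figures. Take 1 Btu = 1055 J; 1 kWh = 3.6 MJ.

In absolute terms T_C = 284.82 K and T_H = 292.37 K, so ΔT = 7.556 K.
The reversible limit is COP_HP = T_H/ΔT = 38.70, so W_min = Q_H/COP = Q_H·ΔT/T_H.
W_min = 4840 × 7.556/292.37 = 125.1 kWh = 426800 Btu.

427000 Btu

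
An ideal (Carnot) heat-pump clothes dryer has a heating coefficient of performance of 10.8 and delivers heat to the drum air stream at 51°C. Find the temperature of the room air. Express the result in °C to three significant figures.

COP_HP = T_H/(T_H − T_C) gives T_H − T_C = T_H/COP.
With T_H = 324.15 K, T_C = 324.15 × (1 − 1/10.8) = 294.14 K.
Converting, 294.14 K = 20.99°C.

21.0 °C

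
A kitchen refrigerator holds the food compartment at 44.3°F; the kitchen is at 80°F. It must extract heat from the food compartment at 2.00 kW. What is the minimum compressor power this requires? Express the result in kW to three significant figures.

In absolute terms T_C = 279.98 K and T_H = 299.82 K, so ΔT = 19.83 K.
COP_Carnot = T_C/ΔT = 279.98/19.83 = 14.12.
Ẇ_min = Q̇/COP_Carnot = 2.000/14.12 = 0.1417 kW.

0.142 kW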